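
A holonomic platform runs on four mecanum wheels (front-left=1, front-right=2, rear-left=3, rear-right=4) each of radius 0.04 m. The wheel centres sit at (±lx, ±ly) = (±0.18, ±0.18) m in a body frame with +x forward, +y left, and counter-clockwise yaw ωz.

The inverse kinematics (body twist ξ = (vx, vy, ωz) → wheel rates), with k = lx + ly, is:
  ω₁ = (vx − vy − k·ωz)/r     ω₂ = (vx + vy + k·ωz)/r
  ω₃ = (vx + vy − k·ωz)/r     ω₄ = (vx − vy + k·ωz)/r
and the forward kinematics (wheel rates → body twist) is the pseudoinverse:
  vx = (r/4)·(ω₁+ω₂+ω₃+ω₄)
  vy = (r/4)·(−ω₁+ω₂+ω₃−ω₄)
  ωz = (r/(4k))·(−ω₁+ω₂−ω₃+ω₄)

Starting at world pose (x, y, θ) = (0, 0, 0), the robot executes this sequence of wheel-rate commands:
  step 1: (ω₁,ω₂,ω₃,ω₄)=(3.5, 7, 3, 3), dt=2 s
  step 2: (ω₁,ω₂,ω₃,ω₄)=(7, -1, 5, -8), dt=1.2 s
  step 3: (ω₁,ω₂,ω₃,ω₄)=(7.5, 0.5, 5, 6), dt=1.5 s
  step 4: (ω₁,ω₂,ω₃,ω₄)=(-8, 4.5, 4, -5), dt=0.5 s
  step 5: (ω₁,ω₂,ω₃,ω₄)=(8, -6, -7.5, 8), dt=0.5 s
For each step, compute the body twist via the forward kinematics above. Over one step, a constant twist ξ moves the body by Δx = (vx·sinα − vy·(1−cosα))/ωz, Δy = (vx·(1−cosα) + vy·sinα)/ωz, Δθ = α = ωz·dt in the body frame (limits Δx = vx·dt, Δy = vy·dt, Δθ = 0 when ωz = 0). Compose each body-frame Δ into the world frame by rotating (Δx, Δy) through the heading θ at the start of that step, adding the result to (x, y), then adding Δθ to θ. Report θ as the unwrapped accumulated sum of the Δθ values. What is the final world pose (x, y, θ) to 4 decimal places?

(0.4941, -0.1362, -0.6861)

step 1: ξ=(vx,vy,ωz)=(0.1650, 0.0350, 0.0972), dt=2.0 → body Δ=(0.3211, 0.1015, 0.1944) → world pose (0.3211, 0.1015, 0.1944)
step 2: ξ=(vx,vy,ωz)=(0.0300, 0.0500, -0.5833), dt=1.2 → body Δ=(0.0533, 0.0431, -0.7000) → world pose (0.3651, 0.1542, -0.5056)
step 3: ξ=(vx,vy,ωz)=(0.1900, -0.0800, -0.1667), dt=1.5 → body Δ=(0.2671, -0.1542, -0.2500) → world pose (0.5241, -0.1101, -0.7556)
step 4: ξ=(vx,vy,ωz)=(-0.0450, 0.2150, 0.0972), dt=0.5 → body Δ=(-0.0251, 0.1069, 0.0486) → world pose (0.5792, -0.0151, -0.7069)
step 5: ξ=(vx,vy,ωz)=(0.0250, -0.2950, 0.0417), dt=0.5 → body Δ=(0.0140, -0.1474, 0.0208) → world pose (0.4941, -0.1362, -0.6861)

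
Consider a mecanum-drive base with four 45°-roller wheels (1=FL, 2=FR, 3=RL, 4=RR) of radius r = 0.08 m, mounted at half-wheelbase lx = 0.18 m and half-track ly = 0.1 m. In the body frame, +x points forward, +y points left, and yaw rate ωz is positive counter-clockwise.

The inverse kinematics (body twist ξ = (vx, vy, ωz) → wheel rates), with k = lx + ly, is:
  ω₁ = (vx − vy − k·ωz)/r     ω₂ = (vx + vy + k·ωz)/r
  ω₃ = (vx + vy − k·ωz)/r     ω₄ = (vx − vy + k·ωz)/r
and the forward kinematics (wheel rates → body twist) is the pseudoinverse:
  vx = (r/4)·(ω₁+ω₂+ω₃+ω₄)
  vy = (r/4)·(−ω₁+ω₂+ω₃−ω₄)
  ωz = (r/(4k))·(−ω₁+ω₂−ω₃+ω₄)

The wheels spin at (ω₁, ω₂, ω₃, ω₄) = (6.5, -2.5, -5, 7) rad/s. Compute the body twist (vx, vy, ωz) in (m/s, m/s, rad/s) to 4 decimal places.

k = lx + ly = 0.18 + 0.1 = 0.2800
ω₁+ω₂+ω₃+ω₄ = 6.0000  →  vx = (0.08/4)·6.0000 = 0.1200
−ω₁+ω₂+ω₃−ω₄ = -21.0000  →  vy = (0.08/4)·-21.0000 = -0.4200
−ω₁+ω₂−ω₃+ω₄ = 3.0000  →  ωz = (0.08/1.1200)·3.0000 = 0.2143

(0.1200, -0.4200, 0.2143)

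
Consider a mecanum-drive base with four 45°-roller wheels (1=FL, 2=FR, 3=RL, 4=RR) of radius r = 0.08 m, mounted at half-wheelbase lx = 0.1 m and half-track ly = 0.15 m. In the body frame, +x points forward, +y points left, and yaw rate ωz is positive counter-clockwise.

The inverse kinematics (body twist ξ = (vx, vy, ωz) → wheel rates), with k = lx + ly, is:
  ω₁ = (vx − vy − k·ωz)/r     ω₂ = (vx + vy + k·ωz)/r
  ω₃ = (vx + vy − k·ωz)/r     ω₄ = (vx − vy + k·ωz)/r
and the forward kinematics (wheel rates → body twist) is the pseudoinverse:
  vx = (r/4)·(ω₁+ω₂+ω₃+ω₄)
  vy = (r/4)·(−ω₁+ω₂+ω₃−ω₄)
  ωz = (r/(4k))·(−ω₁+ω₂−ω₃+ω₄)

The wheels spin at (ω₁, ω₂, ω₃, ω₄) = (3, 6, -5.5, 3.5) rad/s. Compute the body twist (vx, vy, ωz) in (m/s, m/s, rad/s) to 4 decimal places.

(0.1400, -0.1200, 0.9600)

k = lx + ly = 0.1 + 0.15 = 0.2500
ω₁+ω₂+ω₃+ω₄ = 7.0000  →  vx = (0.08/4)·7.0000 = 0.1400
−ω₁+ω₂+ω₃−ω₄ = -6.0000  →  vy = (0.08/4)·-6.0000 = -0.1200
−ω₁+ω₂−ω₃+ω₄ = 12.0000  →  ωz = (0.08/1.0000)·12.0000 = 0.9600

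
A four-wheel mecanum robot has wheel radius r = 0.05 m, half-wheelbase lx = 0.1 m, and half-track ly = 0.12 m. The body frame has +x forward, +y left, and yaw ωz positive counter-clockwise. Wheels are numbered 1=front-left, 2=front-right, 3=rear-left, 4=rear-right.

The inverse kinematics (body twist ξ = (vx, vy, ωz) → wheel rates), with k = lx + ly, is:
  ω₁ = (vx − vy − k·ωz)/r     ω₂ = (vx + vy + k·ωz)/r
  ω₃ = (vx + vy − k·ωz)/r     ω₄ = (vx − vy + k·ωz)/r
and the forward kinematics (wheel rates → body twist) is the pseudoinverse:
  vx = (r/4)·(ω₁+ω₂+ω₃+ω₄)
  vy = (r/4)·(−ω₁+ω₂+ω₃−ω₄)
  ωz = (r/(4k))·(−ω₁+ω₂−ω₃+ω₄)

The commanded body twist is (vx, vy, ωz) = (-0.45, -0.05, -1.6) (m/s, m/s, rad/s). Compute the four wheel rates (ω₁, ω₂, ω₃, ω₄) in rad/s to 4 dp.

(-0.9600, -17.0400, -2.9600, -15.0400)

k = lx + ly = 0.1 + 0.12 = 0.2200;  k·ωz = 0.2200·-1.6 = -0.3520
ω₁ (FL) = (vx − vy − k·ωz)/r = -0.0480/0.05 = -0.9600
ω₂ (FR) = (vx + vy + k·ωz)/r = -0.8520/0.05 = -17.0400
ω₃ (RL) = (vx + vy − k·ωz)/r = -0.1480/0.05 = -2.9600
ω₄ (RR) = (vx − vy + k·ωz)/r = -0.7520/0.05 = -15.0400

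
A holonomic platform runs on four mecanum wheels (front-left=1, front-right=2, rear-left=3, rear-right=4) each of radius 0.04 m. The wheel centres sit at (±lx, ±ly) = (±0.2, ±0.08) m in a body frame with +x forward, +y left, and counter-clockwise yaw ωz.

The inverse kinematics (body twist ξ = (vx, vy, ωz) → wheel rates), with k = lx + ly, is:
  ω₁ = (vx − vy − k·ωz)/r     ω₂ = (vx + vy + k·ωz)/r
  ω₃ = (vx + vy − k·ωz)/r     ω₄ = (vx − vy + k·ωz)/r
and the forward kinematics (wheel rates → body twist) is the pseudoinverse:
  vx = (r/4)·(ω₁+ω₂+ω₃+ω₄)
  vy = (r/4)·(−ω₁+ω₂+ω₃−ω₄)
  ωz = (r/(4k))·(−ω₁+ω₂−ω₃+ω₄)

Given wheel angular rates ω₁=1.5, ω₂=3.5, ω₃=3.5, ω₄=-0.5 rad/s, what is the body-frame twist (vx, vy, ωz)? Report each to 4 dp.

(0.0800, 0.0600, -0.0714)

k = lx + ly = 0.2 + 0.08 = 0.2800
ω₁+ω₂+ω₃+ω₄ = 8.0000  →  vx = (0.04/4)·8.0000 = 0.0800
−ω₁+ω₂+ω₃−ω₄ = 6.0000  →  vy = (0.04/4)·6.0000 = 0.0600
−ω₁+ω₂−ω₃+ω₄ = -2.0000  →  ωz = (0.04/1.1200)·-2.0000 = -0.0714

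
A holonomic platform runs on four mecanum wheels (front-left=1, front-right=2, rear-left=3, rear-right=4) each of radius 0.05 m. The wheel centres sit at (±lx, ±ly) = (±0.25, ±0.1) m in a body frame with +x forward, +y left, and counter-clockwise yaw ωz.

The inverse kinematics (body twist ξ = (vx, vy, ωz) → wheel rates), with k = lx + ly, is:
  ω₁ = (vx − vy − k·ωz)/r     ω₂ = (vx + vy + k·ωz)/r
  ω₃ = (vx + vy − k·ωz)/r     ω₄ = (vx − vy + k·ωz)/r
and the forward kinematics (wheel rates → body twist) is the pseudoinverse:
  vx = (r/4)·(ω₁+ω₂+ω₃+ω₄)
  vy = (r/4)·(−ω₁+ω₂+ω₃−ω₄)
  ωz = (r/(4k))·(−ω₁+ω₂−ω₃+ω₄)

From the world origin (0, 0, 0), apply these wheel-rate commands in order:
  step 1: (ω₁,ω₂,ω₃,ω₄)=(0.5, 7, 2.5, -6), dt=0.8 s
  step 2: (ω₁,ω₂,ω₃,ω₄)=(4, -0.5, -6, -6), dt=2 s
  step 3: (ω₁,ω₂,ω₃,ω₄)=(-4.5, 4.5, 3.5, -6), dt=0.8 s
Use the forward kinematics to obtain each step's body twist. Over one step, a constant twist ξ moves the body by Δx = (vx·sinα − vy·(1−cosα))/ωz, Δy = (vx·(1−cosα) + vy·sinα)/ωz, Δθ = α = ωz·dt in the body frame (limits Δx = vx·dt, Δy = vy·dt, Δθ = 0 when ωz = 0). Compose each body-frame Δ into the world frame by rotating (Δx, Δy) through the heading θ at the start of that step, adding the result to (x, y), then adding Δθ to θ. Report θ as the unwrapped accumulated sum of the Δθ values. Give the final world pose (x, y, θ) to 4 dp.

(-0.1401, 0.2660, -0.3929)

step 1: ξ=(vx,vy,ωz)=(0.0500, 0.1875, -0.0714), dt=0.8 → body Δ=(0.0443, 0.1488, -0.0571) → world pose (0.0443, 0.1488, -0.0571)
step 2: ξ=(vx,vy,ωz)=(-0.1063, -0.0563, -0.1607), dt=2.0 → body Δ=(-0.2268, -0.0767, -0.3214) → world pose (-0.1865, 0.0851, -0.3786)
step 3: ξ=(vx,vy,ωz)=(-0.0313, 0.2313, -0.0179), dt=0.8 → body Δ=(-0.0237, 0.1852, -0.0143) → world pose (-0.1401, 0.2660, -0.3929)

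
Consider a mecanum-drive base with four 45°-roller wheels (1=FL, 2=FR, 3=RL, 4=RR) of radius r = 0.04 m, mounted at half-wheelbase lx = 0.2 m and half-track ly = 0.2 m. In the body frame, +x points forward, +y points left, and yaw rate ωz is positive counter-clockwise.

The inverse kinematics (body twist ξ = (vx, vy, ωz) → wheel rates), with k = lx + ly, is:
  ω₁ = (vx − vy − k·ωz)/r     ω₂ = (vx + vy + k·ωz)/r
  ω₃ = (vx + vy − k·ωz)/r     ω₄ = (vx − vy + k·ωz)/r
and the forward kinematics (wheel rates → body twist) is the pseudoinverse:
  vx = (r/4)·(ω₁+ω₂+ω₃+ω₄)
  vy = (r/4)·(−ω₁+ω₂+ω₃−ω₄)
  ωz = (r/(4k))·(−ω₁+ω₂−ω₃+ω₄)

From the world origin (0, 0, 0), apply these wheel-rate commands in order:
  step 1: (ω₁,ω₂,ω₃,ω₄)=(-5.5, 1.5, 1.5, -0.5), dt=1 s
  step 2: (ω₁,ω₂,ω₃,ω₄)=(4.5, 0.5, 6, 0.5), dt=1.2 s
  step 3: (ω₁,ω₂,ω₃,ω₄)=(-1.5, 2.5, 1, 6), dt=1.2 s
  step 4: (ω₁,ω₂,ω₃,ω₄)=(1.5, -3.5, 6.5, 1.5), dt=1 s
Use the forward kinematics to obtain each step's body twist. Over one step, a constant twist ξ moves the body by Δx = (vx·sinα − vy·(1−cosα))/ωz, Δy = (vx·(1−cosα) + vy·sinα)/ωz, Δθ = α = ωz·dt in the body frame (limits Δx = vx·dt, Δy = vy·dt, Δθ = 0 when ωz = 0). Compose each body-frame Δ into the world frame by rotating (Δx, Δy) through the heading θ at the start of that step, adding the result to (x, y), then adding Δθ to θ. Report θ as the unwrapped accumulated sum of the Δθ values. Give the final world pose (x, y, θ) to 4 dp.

(0.2575, 0.0882, -0.1400)

step 1: ξ=(vx,vy,ωz)=(-0.0300, 0.0900, 0.1250), dt=1.0 → body Δ=(-0.0355, 0.0879, 0.1250) → world pose (-0.0355, 0.0879, 0.1250)
step 2: ξ=(vx,vy,ωz)=(0.1150, 0.0150, -0.2375), dt=1.2 → body Δ=(0.1387, -0.0018, -0.2850) → world pose (0.1023, 0.1034, -0.1600)
step 3: ξ=(vx,vy,ωz)=(0.0800, -0.0100, 0.2250), dt=1.2 → body Δ=(0.0964, 0.0010, 0.2700) → world pose (0.1977, 0.0891, 0.1100)
step 4: ξ=(vx,vy,ωz)=(0.0600, 0.0000, -0.2500), dt=1.0 → body Δ=(0.0594, -0.0075, -0.2500) → world pose (0.2575, 0.0882, -0.1400)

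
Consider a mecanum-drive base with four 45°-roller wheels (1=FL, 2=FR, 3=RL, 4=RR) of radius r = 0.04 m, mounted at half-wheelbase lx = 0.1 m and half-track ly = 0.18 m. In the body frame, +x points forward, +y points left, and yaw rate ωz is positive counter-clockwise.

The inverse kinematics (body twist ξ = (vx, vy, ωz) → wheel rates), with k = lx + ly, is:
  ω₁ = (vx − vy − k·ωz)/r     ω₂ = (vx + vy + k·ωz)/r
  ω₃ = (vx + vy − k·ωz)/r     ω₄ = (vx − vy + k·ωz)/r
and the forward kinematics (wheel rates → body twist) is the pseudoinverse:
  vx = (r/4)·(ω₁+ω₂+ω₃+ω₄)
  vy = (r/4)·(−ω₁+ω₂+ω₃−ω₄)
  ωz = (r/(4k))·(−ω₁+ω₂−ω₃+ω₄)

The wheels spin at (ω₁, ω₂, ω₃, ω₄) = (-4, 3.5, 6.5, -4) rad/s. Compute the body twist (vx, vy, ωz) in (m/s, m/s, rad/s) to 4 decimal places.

(0.0200, 0.1800, -0.1071)

k = lx + ly = 0.1 + 0.18 = 0.2800
ω₁+ω₂+ω₃+ω₄ = 2.0000  →  vx = (0.04/4)·2.0000 = 0.0200
−ω₁+ω₂+ω₃−ω₄ = 18.0000  →  vy = (0.04/4)·18.0000 = 0.1800
−ω₁+ω₂−ω₃+ω₄ = -3.0000  →  ωz = (0.04/1.1200)·-3.0000 = -0.1071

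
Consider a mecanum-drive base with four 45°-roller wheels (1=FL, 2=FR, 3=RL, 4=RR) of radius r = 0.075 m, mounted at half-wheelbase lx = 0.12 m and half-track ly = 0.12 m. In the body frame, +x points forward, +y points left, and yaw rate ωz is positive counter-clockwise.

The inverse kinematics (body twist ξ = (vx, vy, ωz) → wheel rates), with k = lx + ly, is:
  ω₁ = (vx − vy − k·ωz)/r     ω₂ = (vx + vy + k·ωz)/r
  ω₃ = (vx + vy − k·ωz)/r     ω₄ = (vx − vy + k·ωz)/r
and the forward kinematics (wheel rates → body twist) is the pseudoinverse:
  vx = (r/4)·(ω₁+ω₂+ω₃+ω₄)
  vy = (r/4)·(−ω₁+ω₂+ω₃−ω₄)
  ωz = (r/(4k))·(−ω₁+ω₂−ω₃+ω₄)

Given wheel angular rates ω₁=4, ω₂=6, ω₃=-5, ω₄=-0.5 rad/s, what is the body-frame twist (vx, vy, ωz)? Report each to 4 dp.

(0.0844, -0.0469, 0.5078)

k = lx + ly = 0.12 + 0.12 = 0.2400
ω₁+ω₂+ω₃+ω₄ = 4.5000  →  vx = (0.075/4)·4.5000 = 0.0844
−ω₁+ω₂+ω₃−ω₄ = -2.5000  →  vy = (0.075/4)·-2.5000 = -0.0469
−ω₁+ω₂−ω₃+ω₄ = 6.5000  →  ωz = (0.075/0.9600)·6.5000 = 0.5078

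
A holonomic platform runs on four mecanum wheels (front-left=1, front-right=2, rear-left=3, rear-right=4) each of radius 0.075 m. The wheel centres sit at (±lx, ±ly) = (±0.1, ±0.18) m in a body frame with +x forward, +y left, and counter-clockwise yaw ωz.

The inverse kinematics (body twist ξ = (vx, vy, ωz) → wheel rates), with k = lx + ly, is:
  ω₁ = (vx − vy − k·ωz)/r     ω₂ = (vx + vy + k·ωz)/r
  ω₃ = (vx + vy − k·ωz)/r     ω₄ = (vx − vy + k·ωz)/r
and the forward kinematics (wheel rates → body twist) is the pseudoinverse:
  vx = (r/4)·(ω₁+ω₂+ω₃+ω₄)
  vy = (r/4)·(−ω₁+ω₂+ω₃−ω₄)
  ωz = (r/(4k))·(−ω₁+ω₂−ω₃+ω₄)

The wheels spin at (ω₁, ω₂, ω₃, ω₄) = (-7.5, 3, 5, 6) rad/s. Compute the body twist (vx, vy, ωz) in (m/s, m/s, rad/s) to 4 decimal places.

k = lx + ly = 0.1 + 0.18 = 0.2800
ω₁+ω₂+ω₃+ω₄ = 6.5000  →  vx = (0.075/4)·6.5000 = 0.1219
−ω₁+ω₂+ω₃−ω₄ = 9.5000  →  vy = (0.075/4)·9.5000 = 0.1781
−ω₁+ω₂−ω₃+ω₄ = 11.5000  →  ωz = (0.075/1.1200)·11.5000 = 0.7701

(0.1219, 0.1781, 0.7701)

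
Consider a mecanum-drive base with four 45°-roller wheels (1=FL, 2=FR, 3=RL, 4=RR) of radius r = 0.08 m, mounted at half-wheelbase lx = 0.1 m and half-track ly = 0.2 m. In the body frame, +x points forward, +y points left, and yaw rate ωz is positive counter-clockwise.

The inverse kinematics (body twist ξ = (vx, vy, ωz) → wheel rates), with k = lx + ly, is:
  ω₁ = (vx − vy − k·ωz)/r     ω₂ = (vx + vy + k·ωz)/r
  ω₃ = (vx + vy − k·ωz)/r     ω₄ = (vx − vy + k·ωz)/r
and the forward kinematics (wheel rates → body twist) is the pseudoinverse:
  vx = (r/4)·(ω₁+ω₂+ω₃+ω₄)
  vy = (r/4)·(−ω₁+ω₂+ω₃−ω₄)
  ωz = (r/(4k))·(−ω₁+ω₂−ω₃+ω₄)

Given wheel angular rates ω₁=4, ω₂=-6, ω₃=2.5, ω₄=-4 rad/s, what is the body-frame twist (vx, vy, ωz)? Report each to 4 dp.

(-0.0700, -0.0700, -1.1000)

k = lx + ly = 0.1 + 0.2 = 0.3000
ω₁+ω₂+ω₃+ω₄ = -3.5000  →  vx = (0.08/4)·-3.5000 = -0.0700
−ω₁+ω₂+ω₃−ω₄ = -3.5000  →  vy = (0.08/4)·-3.5000 = -0.0700
−ω₁+ω₂−ω₃+ω₄ = -16.5000  →  ωz = (0.08/1.2000)·-16.5000 = -1.1000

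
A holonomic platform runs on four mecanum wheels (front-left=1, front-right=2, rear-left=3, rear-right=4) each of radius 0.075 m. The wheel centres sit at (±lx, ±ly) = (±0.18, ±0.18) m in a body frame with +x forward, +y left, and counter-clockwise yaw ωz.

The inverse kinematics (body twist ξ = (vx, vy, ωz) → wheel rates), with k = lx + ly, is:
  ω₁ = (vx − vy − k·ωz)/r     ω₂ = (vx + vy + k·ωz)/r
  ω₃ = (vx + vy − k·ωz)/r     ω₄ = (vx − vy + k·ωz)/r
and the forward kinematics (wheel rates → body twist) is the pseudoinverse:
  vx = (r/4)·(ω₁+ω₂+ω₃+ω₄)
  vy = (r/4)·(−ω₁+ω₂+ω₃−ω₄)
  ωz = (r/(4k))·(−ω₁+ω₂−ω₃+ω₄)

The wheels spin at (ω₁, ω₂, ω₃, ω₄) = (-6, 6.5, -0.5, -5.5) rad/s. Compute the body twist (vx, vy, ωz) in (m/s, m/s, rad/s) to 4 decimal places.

k = lx + ly = 0.18 + 0.18 = 0.3600
ω₁+ω₂+ω₃+ω₄ = -5.5000  →  vx = (0.075/4)·-5.5000 = -0.1031
−ω₁+ω₂+ω₃−ω₄ = 17.5000  →  vy = (0.075/4)·17.5000 = 0.3281
−ω₁+ω₂−ω₃+ω₄ = 7.5000  →  ωz = (0.075/1.4400)·7.5000 = 0.3906

(-0.1031, 0.3281, 0.3906)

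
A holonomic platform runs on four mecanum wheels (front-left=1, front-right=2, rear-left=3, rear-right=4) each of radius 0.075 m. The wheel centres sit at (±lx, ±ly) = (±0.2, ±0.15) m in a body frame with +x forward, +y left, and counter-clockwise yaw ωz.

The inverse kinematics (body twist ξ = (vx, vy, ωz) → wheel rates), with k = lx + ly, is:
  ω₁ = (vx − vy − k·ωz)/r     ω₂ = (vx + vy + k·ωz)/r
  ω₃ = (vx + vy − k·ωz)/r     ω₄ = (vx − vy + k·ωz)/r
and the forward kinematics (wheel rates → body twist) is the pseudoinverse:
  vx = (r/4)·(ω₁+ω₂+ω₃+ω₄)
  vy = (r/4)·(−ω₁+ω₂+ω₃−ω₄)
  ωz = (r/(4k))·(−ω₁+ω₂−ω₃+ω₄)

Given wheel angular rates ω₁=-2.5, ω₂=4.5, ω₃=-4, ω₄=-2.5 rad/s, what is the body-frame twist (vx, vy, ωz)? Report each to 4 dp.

k = lx + ly = 0.2 + 0.15 = 0.3500
ω₁+ω₂+ω₃+ω₄ = -4.5000  →  vx = (0.075/4)·-4.5000 = -0.0844
−ω₁+ω₂+ω₃−ω₄ = 5.5000  →  vy = (0.075/4)·5.5000 = 0.1031
−ω₁+ω₂−ω₃+ω₄ = 8.5000  →  ωz = (0.075/1.4000)·8.5000 = 0.4554

(-0.0844, 0.1031, 0.4554)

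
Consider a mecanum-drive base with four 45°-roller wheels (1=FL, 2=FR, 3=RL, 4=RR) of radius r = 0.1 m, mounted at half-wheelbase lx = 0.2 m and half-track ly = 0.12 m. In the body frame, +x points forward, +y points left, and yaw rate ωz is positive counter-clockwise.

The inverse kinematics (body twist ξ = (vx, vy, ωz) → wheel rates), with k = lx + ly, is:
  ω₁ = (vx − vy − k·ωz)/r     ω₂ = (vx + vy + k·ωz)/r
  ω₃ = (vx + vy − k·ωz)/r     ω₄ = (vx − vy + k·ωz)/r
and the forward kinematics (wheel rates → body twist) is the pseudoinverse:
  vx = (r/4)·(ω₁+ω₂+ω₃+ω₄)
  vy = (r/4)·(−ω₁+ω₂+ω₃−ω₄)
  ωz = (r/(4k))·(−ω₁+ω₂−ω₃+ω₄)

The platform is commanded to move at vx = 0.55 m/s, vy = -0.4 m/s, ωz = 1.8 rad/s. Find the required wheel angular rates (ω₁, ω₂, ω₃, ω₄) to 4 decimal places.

k = lx + ly = 0.2 + 0.12 = 0.3200;  k·ωz = 0.3200·1.8 = 0.5760
ω₁ (FL) = (vx − vy − k·ωz)/r = 0.3740/0.1 = 3.7400
ω₂ (FR) = (vx + vy + k·ωz)/r = 0.7260/0.1 = 7.2600
ω₃ (RL) = (vx + vy − k·ωz)/r = -0.4260/0.1 = -4.2600
ω₄ (RR) = (vx − vy + k·ωz)/r = 1.5260/0.1 = 15.2600

(3.7400, 7.2600, -4.2600, 15.2600)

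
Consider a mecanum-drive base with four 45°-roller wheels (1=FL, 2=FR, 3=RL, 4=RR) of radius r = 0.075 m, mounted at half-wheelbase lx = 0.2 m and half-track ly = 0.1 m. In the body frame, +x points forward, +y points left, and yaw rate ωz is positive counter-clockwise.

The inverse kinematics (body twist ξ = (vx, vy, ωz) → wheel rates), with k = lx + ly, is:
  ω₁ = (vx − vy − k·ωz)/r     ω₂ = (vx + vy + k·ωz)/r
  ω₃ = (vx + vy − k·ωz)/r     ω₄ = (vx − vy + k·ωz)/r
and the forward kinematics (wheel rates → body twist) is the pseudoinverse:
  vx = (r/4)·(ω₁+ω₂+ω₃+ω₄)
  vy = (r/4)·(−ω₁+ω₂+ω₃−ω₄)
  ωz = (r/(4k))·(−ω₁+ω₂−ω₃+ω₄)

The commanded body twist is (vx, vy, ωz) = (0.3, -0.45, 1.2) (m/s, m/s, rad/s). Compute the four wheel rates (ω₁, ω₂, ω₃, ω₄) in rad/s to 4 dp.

k = lx + ly = 0.2 + 0.1 = 0.3000;  k·ωz = 0.3000·1.2 = 0.3600
ω₁ (FL) = (vx − vy − k·ωz)/r = 0.3900/0.075 = 5.2000
ω₂ (FR) = (vx + vy + k·ωz)/r = 0.2100/0.075 = 2.8000
ω₃ (RL) = (vx + vy − k·ωz)/r = -0.5100/0.075 = -6.8000
ω₄ (RR) = (vx − vy + k·ωz)/r = 1.1100/0.075 = 14.8000

(5.2000, 2.8000, -6.8000, 14.8000)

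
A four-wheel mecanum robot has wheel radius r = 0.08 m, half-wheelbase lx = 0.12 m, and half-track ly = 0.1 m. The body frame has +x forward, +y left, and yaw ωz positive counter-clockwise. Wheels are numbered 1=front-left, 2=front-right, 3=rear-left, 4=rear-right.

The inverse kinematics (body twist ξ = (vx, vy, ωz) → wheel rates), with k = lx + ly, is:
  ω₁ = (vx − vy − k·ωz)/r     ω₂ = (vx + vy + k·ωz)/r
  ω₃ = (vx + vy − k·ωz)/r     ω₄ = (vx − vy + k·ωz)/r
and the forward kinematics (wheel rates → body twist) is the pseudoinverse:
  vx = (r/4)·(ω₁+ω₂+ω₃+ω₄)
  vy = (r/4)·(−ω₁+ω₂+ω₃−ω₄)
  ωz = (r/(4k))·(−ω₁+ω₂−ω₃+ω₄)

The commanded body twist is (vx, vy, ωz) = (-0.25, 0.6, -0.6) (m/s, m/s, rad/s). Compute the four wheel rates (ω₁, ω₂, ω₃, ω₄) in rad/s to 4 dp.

k = lx + ly = 0.12 + 0.1 = 0.2200;  k·ωz = 0.2200·-0.6 = -0.1320
ω₁ (FL) = (vx − vy − k·ωz)/r = -0.7180/0.08 = -8.9750
ω₂ (FR) = (vx + vy + k·ωz)/r = 0.2180/0.08 = 2.7250
ω₃ (RL) = (vx + vy − k·ωz)/r = 0.4820/0.08 = 6.0250
ω₄ (RR) = (vx − vy + k·ωz)/r = -0.9820/0.08 = -12.2750

(-8.9750, 2.7250, 6.0250, -12.2750)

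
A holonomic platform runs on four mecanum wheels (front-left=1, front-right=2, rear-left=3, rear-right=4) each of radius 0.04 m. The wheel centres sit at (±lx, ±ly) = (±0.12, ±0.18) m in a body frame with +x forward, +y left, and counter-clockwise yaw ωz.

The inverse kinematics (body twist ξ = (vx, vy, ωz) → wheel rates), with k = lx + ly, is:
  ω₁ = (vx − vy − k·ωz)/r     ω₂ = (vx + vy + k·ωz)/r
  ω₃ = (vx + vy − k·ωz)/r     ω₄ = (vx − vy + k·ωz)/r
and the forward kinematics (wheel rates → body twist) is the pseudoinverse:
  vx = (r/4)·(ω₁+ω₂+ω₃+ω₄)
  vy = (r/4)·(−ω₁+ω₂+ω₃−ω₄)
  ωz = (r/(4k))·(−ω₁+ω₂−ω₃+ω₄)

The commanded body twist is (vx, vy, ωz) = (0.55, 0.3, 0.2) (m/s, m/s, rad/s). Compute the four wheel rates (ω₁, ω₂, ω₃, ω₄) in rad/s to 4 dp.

(4.7500, 22.7500, 19.7500, 7.7500)

k = lx + ly = 0.12 + 0.18 = 0.3000;  k·ωz = 0.3000·0.2 = 0.0600
ω₁ (FL) = (vx − vy − k·ωz)/r = 0.1900/0.04 = 4.7500
ω₂ (FR) = (vx + vy + k·ωz)/r = 0.9100/0.04 = 22.7500
ω₃ (RL) = (vx + vy − k·ωz)/r = 0.7900/0.04 = 19.7500
ω₄ (RR) = (vx − vy + k·ωz)/r = 0.3100/0.04 = 7.7500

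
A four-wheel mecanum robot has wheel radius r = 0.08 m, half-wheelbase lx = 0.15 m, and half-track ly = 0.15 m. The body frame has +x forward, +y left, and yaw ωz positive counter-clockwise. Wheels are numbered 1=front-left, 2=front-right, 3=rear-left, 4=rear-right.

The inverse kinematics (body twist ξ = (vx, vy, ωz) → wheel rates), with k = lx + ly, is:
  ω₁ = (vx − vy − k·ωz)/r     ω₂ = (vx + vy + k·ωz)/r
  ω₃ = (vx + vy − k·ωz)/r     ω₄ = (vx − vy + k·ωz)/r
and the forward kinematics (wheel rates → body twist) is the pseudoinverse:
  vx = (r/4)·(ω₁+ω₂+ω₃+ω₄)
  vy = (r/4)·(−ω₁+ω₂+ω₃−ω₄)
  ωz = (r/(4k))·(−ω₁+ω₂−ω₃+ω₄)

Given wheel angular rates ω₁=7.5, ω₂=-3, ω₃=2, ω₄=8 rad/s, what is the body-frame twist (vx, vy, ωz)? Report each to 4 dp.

k = lx + ly = 0.15 + 0.15 = 0.3000
ω₁+ω₂+ω₃+ω₄ = 14.5000  →  vx = (0.08/4)·14.5000 = 0.2900
−ω₁+ω₂+ω₃−ω₄ = -16.5000  →  vy = (0.08/4)·-16.5000 = -0.3300
−ω₁+ω₂−ω₃+ω₄ = -4.5000  →  ωz = (0.08/1.2000)·-4.5000 = -0.3000

(0.2900, -0.3300, -0.3000)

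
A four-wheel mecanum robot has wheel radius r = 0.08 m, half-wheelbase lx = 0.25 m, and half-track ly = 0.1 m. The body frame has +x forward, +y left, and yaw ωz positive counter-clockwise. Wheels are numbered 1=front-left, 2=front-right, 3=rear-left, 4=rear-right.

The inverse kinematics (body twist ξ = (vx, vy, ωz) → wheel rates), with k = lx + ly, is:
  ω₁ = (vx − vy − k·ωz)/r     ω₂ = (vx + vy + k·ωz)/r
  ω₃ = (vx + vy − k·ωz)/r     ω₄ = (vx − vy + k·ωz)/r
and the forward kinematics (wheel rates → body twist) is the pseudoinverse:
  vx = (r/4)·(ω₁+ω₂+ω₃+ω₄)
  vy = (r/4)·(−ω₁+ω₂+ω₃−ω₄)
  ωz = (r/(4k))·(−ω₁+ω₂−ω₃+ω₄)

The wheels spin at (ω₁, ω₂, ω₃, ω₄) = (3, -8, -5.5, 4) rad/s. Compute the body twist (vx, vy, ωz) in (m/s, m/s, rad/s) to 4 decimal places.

(-0.1300, -0.4100, -0.0857)

k = lx + ly = 0.25 + 0.1 = 0.3500
ω₁+ω₂+ω₃+ω₄ = -6.5000  →  vx = (0.08/4)·-6.5000 = -0.1300
−ω₁+ω₂+ω₃−ω₄ = -20.5000  →  vy = (0.08/4)·-20.5000 = -0.4100
−ω₁+ω₂−ω₃+ω₄ = -1.5000  →  ωz = (0.08/1.4000)·-1.5000 = -0.0857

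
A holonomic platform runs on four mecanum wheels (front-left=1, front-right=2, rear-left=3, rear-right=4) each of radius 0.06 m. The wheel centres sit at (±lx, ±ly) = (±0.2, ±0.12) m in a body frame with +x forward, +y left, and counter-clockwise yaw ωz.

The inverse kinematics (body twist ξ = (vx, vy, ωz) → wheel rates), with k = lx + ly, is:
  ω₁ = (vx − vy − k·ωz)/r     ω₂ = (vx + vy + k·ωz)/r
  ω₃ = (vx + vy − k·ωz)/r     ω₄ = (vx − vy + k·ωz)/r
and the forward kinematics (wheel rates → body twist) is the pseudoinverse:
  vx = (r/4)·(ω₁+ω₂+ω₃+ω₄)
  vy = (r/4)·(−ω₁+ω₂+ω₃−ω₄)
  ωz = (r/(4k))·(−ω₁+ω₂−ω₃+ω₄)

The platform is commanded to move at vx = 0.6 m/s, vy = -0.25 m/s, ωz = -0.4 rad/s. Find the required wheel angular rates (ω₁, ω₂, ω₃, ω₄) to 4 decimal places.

k = lx + ly = 0.2 + 0.12 = 0.3200;  k·ωz = 0.3200·-0.4 = -0.1280
ω₁ (FL) = (vx − vy − k·ωz)/r = 0.9780/0.06 = 16.3000
ω₂ (FR) = (vx + vy + k·ωz)/r = 0.2220/0.06 = 3.7000
ω₃ (RL) = (vx + vy − k·ωz)/r = 0.4780/0.06 = 7.9667
ω₄ (RR) = (vx − vy + k·ωz)/r = 0.7220/0.06 = 12.0333

(16.3000, 3.7000, 7.9667, 12.0333)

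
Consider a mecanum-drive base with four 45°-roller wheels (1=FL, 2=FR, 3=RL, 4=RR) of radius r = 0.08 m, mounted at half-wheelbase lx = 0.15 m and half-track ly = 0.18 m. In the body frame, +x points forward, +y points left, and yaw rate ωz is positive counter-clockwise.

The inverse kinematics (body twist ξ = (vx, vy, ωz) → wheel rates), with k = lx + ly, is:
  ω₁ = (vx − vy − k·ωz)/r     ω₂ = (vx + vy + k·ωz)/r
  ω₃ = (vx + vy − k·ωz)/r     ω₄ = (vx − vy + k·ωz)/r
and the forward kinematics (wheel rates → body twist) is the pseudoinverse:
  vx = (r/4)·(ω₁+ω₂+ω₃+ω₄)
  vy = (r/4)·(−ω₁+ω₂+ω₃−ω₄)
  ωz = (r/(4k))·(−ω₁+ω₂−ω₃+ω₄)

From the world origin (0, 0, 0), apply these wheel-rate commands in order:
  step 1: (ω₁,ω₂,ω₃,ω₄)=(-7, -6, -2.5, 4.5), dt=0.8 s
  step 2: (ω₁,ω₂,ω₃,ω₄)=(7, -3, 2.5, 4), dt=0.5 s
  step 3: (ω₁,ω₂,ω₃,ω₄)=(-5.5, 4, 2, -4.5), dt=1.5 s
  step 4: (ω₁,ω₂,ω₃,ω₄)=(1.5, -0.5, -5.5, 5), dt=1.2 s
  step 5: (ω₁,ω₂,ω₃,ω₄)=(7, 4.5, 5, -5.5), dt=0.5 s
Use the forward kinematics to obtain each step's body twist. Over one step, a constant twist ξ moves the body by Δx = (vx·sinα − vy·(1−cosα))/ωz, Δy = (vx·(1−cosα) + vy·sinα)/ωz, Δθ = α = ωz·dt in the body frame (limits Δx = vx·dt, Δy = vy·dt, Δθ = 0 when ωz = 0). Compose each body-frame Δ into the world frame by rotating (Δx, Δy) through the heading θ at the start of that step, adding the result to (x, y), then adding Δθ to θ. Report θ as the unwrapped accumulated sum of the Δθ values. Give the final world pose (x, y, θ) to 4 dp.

(-0.0464, 0.1372, 0.6273)

step 1: ξ=(vx,vy,ωz)=(-0.2200, -0.1200, 0.4848), dt=0.8 → body Δ=(-0.1532, -0.1273, 0.3879) → world pose (-0.1532, -0.1273, 0.3879)
step 2: ξ=(vx,vy,ωz)=(0.2100, -0.2300, -0.5152), dt=0.5 → body Δ=(0.0891, -0.1272, -0.2576) → world pose (-0.0226, -0.2113, 0.1303)
step 3: ξ=(vx,vy,ωz)=(-0.0800, 0.3200, 0.1818), dt=1.5 → body Δ=(-0.1836, 0.4578, 0.2727) → world pose (-0.2641, 0.2187, 0.4030)
step 4: ξ=(vx,vy,ωz)=(0.0100, -0.2500, 0.5152), dt=1.2 → body Δ=(0.1011, -0.2777, 0.6182) → world pose (-0.0623, 0.0030, 1.0212)
step 5: ξ=(vx,vy,ωz)=(0.2200, 0.1600, -0.7879), dt=0.5 → body Δ=(0.1227, 0.0566, -0.3939) → world pose (-0.0464, 0.1372, 0.6273)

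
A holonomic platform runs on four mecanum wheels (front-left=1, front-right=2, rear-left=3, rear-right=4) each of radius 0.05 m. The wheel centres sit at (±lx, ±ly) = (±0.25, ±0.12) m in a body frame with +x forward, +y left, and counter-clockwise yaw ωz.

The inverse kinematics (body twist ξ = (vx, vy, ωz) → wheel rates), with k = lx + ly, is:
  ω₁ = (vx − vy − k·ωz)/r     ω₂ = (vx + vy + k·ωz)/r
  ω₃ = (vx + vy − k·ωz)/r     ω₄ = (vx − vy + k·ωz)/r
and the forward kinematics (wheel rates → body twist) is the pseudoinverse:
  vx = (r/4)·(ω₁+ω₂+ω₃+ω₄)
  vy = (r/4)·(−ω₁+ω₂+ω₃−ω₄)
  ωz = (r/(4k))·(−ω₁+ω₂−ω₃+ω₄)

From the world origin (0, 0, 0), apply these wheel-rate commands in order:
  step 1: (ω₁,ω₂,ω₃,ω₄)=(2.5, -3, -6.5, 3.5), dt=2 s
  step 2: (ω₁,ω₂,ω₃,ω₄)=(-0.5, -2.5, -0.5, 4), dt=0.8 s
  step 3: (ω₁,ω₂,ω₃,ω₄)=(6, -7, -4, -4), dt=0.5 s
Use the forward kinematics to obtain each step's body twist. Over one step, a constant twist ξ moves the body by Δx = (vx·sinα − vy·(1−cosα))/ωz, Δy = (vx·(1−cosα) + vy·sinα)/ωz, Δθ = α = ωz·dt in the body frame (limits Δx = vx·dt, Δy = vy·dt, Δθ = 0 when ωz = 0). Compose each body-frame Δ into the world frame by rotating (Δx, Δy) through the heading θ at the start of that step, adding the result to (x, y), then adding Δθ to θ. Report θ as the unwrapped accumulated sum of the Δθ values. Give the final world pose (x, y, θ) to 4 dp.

step 1: ξ=(vx,vy,ωz)=(-0.0438, -0.1938, 0.1520), dt=2.0 → body Δ=(-0.0277, -0.3948, 0.3041) → world pose (-0.0277, -0.3948, 0.3041)
step 2: ξ=(vx,vy,ωz)=(0.0063, -0.0813, 0.0845), dt=0.8 → body Δ=(0.0072, -0.0648, 0.0676) → world pose (-0.0014, -0.4544, 0.3716)
step 3: ξ=(vx,vy,ωz)=(-0.1125, -0.1625, -0.4392), dt=0.5 → body Δ=(-0.0647, -0.0744, -0.2196) → world pose (-0.0347, -0.5473, 0.1520)

(-0.0347, -0.5473, 0.1520)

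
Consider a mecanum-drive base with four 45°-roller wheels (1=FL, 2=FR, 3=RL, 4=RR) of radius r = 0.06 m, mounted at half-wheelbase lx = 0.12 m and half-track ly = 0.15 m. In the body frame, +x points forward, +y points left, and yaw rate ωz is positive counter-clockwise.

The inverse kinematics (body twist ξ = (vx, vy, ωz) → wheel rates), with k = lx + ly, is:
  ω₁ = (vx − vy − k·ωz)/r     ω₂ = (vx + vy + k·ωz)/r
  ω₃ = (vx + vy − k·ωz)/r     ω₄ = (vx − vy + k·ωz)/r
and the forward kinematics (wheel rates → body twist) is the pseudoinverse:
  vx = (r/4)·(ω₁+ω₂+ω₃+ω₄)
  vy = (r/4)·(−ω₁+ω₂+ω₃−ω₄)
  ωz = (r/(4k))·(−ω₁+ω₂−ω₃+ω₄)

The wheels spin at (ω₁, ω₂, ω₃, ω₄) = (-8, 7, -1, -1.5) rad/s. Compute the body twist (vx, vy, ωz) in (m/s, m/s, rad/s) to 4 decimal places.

k = lx + ly = 0.12 + 0.15 = 0.2700
ω₁+ω₂+ω₃+ω₄ = -3.5000  →  vx = (0.06/4)·-3.5000 = -0.0525
−ω₁+ω₂+ω₃−ω₄ = 15.5000  →  vy = (0.06/4)·15.5000 = 0.2325
−ω₁+ω₂−ω₃+ω₄ = 14.5000  →  ωz = (0.06/1.0800)·14.5000 = 0.8056

(-0.0525, 0.2325, 0.8056)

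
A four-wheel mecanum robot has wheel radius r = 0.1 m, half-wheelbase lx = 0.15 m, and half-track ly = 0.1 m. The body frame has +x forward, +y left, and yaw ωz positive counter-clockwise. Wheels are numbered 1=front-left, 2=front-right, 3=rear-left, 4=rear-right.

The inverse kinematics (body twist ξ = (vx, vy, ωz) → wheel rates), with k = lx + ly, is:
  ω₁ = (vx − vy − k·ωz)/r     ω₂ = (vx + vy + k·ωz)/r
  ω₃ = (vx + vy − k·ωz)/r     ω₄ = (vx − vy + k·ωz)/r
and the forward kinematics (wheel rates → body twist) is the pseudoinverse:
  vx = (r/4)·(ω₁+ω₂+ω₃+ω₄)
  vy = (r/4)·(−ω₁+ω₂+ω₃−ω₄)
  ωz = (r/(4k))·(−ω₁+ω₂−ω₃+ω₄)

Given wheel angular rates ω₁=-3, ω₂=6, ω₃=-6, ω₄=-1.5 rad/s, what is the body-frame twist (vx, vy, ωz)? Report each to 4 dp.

(-0.1125, 0.1125, 1.3500)

k = lx + ly = 0.15 + 0.1 = 0.2500
ω₁+ω₂+ω₃+ω₄ = -4.5000  →  vx = (0.1/4)·-4.5000 = -0.1125
−ω₁+ω₂+ω₃−ω₄ = 4.5000  →  vy = (0.1/4)·4.5000 = 0.1125
−ω₁+ω₂−ω₃+ω₄ = 13.5000  →  ωz = (0.1/1.0000)·13.5000 = 1.3500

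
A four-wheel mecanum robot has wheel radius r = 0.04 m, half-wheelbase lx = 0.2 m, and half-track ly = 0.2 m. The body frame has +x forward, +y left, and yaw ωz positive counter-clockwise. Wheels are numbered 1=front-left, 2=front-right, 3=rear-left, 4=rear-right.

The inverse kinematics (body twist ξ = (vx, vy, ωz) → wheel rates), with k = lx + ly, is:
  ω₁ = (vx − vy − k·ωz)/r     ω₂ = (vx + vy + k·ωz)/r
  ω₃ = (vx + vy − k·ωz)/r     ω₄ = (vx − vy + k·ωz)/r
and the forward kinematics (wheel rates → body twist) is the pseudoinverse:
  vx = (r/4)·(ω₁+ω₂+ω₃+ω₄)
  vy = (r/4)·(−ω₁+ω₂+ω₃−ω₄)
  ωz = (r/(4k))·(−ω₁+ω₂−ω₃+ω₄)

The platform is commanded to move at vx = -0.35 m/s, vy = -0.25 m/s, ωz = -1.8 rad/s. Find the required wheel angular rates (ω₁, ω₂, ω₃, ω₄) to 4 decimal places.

k = lx + ly = 0.2 + 0.2 = 0.4000;  k·ωz = 0.4000·-1.8 = -0.7200
ω₁ (FL) = (vx − vy − k·ωz)/r = 0.6200/0.04 = 15.5000
ω₂ (FR) = (vx + vy + k·ωz)/r = -1.3200/0.04 = -33.0000
ω₃ (RL) = (vx + vy − k·ωz)/r = 0.1200/0.04 = 3.0000
ω₄ (RR) = (vx − vy + k·ωz)/r = -0.8200/0.04 = -20.5000

(15.5000, -33.0000, 3.0000, -20.5000)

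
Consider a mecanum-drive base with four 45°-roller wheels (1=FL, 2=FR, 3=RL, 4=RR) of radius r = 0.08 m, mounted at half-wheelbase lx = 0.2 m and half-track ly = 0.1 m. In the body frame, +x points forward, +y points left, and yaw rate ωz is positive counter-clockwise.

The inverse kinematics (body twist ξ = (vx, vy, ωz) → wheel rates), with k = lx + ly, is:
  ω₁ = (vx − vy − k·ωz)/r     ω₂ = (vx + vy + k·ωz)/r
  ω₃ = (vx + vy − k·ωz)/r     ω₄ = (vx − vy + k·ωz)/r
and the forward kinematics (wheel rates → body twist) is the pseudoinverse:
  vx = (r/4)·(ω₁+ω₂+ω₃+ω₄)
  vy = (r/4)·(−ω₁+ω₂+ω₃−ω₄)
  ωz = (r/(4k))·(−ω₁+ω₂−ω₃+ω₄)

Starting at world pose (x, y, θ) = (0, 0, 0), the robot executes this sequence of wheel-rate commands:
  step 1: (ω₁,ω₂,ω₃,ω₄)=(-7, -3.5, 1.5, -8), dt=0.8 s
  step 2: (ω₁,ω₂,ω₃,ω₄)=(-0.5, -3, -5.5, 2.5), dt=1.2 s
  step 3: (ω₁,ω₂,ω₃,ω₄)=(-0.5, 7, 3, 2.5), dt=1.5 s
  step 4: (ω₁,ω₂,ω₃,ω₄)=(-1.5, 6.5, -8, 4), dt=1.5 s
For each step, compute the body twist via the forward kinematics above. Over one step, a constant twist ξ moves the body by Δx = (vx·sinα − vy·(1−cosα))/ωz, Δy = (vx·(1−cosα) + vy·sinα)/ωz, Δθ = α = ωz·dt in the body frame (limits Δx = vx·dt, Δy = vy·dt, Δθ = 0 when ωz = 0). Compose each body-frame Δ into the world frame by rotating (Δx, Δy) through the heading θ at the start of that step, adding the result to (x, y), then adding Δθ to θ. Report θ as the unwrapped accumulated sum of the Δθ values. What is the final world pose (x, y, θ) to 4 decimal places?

(-0.1137, 0.4331, 2.8200)

step 1: ξ=(vx,vy,ωz)=(-0.3400, 0.2600, -0.4000), dt=0.8 → body Δ=(-0.2344, 0.2476, -0.3200) → world pose (-0.2344, 0.2476, -0.3200)
step 2: ξ=(vx,vy,ωz)=(-0.1300, -0.2100, 0.3667), dt=1.2 → body Δ=(-0.0965, -0.2777, 0.4400) → world pose (-0.4133, 0.0143, 0.1200)
step 3: ξ=(vx,vy,ωz)=(0.2400, 0.1600, 0.4667), dt=1.5 → body Δ=(0.2507, 0.3418, 0.7000) → world pose (-0.2053, 0.3837, 0.8200)
step 4: ξ=(vx,vy,ωz)=(0.0200, -0.0800, 1.3333), dt=1.5 → body Δ=(0.0986, -0.0333, 2.0000) → world pose (-0.1137, 0.4331, 2.8200)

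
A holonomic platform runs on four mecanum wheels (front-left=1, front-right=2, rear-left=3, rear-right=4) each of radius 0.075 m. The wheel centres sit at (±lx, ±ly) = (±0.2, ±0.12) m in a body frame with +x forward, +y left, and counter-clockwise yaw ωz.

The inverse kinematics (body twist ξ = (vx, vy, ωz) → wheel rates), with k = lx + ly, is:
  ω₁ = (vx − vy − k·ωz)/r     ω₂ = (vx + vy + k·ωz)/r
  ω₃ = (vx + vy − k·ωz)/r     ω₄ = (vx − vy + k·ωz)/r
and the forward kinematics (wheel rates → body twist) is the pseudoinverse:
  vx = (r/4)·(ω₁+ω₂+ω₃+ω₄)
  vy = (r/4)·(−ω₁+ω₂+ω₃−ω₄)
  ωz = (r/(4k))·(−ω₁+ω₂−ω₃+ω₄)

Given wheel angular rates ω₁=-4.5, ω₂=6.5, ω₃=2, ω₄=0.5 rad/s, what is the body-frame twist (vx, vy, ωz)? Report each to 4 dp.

(0.0844, 0.2344, 0.5566)

k = lx + ly = 0.2 + 0.12 = 0.3200
ω₁+ω₂+ω₃+ω₄ = 4.5000  →  vx = (0.075/4)·4.5000 = 0.0844
−ω₁+ω₂+ω₃−ω₄ = 12.5000  →  vy = (0.075/4)·12.5000 = 0.2344
−ω₁+ω₂−ω₃+ω₄ = 9.5000  →  ωz = (0.075/1.2800)·9.5000 = 0.5566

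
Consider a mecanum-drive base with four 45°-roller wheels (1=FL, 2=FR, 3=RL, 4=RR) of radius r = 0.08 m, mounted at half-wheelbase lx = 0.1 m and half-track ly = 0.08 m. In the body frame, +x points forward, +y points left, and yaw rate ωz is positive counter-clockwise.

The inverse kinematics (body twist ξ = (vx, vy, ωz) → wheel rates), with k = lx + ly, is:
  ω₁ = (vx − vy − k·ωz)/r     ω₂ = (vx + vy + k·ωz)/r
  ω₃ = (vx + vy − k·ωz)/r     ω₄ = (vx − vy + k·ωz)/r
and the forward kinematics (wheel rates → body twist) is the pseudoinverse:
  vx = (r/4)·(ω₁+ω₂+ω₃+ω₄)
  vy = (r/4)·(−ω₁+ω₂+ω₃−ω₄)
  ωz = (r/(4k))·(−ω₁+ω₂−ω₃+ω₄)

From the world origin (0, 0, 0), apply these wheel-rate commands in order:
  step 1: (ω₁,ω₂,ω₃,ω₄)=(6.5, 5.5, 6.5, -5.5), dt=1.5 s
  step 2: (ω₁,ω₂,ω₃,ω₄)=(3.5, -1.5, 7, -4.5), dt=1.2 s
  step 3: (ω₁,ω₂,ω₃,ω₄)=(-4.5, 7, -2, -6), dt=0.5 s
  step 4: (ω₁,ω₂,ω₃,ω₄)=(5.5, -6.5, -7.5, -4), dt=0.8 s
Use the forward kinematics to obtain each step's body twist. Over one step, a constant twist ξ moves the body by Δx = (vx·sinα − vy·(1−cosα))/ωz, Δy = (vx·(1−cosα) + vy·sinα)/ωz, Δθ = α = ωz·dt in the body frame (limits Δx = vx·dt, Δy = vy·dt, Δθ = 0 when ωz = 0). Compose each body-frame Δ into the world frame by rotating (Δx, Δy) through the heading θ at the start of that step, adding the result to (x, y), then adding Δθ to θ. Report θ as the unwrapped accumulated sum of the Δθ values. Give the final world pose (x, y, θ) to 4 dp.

step 1: ξ=(vx,vy,ωz)=(0.2600, 0.2200, -1.4444), dt=1.5 → body Δ=(0.3868, -0.1550, -2.1667) → world pose (0.3868, -0.1550, -2.1667)
step 2: ξ=(vx,vy,ωz)=(0.0900, 0.1300, -1.8333), dt=1.2 → body Δ=(0.1523, -0.0207, -2.2000) → world pose (0.2842, -0.2694, -4.3667)
step 3: ξ=(vx,vy,ωz)=(-0.1100, 0.3100, 0.8333), dt=0.5 → body Δ=(-0.0852, 0.1393, 0.4167) → world pose (0.1821, -0.3968, -3.9500)
step 4: ξ=(vx,vy,ωz)=(-0.2500, -0.3100, -0.9444), dt=0.8 → body Δ=(-0.2708, -0.1530, -0.7556) → world pose (0.4798, -0.4870, -4.7056)

(0.4798, -0.4870, -4.7056)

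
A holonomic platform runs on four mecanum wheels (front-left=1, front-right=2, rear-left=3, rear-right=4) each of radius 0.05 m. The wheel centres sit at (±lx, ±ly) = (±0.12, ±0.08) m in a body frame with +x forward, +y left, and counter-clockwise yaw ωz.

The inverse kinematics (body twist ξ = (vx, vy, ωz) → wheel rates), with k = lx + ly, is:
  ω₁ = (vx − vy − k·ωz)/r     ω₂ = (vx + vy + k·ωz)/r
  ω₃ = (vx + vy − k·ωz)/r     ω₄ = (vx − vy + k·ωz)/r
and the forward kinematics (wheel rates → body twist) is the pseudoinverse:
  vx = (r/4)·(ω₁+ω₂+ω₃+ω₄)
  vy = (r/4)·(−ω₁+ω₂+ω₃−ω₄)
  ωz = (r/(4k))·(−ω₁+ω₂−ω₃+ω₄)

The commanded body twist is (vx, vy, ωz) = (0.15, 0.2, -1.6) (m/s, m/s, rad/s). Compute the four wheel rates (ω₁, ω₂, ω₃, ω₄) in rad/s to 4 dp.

(5.4000, 0.6000, 13.4000, -7.4000)

k = lx + ly = 0.12 + 0.08 = 0.2000;  k·ωz = 0.2000·-1.6 = -0.3200
ω₁ (FL) = (vx − vy − k·ωz)/r = 0.2700/0.05 = 5.4000
ω₂ (FR) = (vx + vy + k·ωz)/r = 0.0300/0.05 = 0.6000
ω₃ (RL) = (vx + vy − k·ωz)/r = 0.6700/0.05 = 13.4000
ω₄ (RR) = (vx − vy + k·ωz)/r = -0.3700/0.05 = -7.4000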